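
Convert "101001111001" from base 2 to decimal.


Input: "101001111001" in base 2
Positional expansion:
  Digit '1' (value 1) x 2^11 = 2048
  Digit '0' (value 0) x 2^10 = 0
  Digit '1' (value 1) x 2^9 = 512
  Digit '0' (value 0) x 2^8 = 0
  Digit '0' (value 0) x 2^7 = 0
  Digit '1' (value 1) x 2^6 = 64
  Digit '1' (value 1) x 2^5 = 32
  Digit '1' (value 1) x 2^4 = 16
  Digit '1' (value 1) x 2^3 = 8
  Digit '0' (value 0) x 2^2 = 0
  Digit '0' (value 0) x 2^1 = 0
  Digit '1' (value 1) x 2^0 = 1
Sum = 2681

2681


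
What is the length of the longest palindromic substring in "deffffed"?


Input: "deffffed"
Checking substrings for palindromes:
  [0:8] "deffffed" (len 8) => palindrome
  [1:7] "effffe" (len 6) => palindrome
  [2:6] "ffff" (len 4) => palindrome
  [2:5] "fff" (len 3) => palindrome
  [3:6] "fff" (len 3) => palindrome
  [2:4] "ff" (len 2) => palindrome
Longest palindromic substring: "deffffed" with length 8

8


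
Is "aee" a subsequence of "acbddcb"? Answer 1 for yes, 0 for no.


Check if "aee" is a subsequence of "acbddcb"
Greedy scan:
  Position 0 ('a'): matches sub[0] = 'a'
  Position 1 ('c'): no match needed
  Position 2 ('b'): no match needed
  Position 3 ('d'): no match needed
  Position 4 ('d'): no match needed
  Position 5 ('c'): no match needed
  Position 6 ('b'): no match needed
Only matched 1/3 characters => not a subsequence

0


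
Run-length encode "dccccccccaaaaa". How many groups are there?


Input: dccccccccaaaaa
Scanning for consecutive runs:
  Group 1: 'd' x 1 (positions 0-0)
  Group 2: 'c' x 8 (positions 1-8)
  Group 3: 'a' x 5 (positions 9-13)
Total groups: 3

3


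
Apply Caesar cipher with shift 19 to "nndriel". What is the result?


Caesar cipher: shift "nndriel" by 19
  'n' (pos 13) + 19 = pos 6 = 'g'
  'n' (pos 13) + 19 = pos 6 = 'g'
  'd' (pos 3) + 19 = pos 22 = 'w'
  'r' (pos 17) + 19 = pos 10 = 'k'
  'i' (pos 8) + 19 = pos 1 = 'b'
  'e' (pos 4) + 19 = pos 23 = 'x'
  'l' (pos 11) + 19 = pos 4 = 'e'
Result: ggwkbxe

ggwkbxe


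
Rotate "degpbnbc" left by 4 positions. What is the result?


Input: "degpbnbc", rotate left by 4
First 4 characters: "degp"
Remaining characters: "bnbc"
Concatenate remaining + first: "bnbc" + "degp" = "bnbcdegp"

bnbcdegp


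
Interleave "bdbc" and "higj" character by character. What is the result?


Interleaving "bdbc" and "higj":
  Position 0: 'b' from first, 'h' from second => "bh"
  Position 1: 'd' from first, 'i' from second => "di"
  Position 2: 'b' from first, 'g' from second => "bg"
  Position 3: 'c' from first, 'j' from second => "cj"
Result: bhdibgcj

bhdibgcj


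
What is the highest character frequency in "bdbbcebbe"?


Input: bdbbcebbe
Character counts:
  'b': 5
  'c': 1
  'd': 1
  'e': 2
Maximum frequency: 5

5


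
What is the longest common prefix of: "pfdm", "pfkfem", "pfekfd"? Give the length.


Words: pfdm, pfkfem, pfekfd
  Position 0: all 'p' => match
  Position 1: all 'f' => match
  Position 2: ('d', 'k', 'e') => mismatch, stop
LCP = "pf" (length 2)

2


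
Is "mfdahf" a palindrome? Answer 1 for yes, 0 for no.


Input: mfdahf
Reversed: fhadfm
  Compare pos 0 ('m') with pos 5 ('f'): MISMATCH
  Compare pos 1 ('f') with pos 4 ('h'): MISMATCH
  Compare pos 2 ('d') with pos 3 ('a'): MISMATCH
Result: not a palindrome

0


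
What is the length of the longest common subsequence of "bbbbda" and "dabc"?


LCS of "bbbbda" and "dabc"
DP table:
           d    a    b    c
      0    0    0    0    0
  b   0    0    0    1    1
  b   0    0    0    1    1
  b   0    0    0    1    1
  b   0    0    0    1    1
  d   0    1    1    1    1
  a   0    1    2    2    2
LCS length = dp[6][4] = 2

2


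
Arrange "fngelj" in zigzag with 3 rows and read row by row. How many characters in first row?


Zigzag "fngelj" into 3 rows:
Placing characters:
  'f' => row 0
  'n' => row 1
  'g' => row 2
  'e' => row 1
  'l' => row 0
  'j' => row 1
Rows:
  Row 0: "fl"
  Row 1: "nej"
  Row 2: "g"
First row length: 2

2


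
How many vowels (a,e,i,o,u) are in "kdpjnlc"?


Input: kdpjnlc
Checking each character:
  'k' at position 0: consonant
  'd' at position 1: consonant
  'p' at position 2: consonant
  'j' at position 3: consonant
  'n' at position 4: consonant
  'l' at position 5: consonant
  'c' at position 6: consonant
Total vowels: 0

0


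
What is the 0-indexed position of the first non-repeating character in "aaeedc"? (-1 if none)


Input: aaeedc
Character frequencies:
  'a': 2
  'c': 1
  'd': 1
  'e': 2
Scanning left to right for freq == 1:
  Position 0 ('a'): freq=2, skip
  Position 1 ('a'): freq=2, skip
  Position 2 ('e'): freq=2, skip
  Position 3 ('e'): freq=2, skip
  Position 4 ('d'): unique! => answer = 4

4


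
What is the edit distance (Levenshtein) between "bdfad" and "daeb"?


Computing edit distance: "bdfad" -> "daeb"
DP table:
           d    a    e    b
      0    1    2    3    4
  b   1    1    2    3    3
  d   2    1    2    3    4
  f   3    2    2    3    4
  a   4    3    2    3    4
  d   5    4    3    3    4
Edit distance = dp[5][4] = 4

4


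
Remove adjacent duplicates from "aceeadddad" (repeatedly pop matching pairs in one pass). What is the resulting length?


Input: aceeadddad
Stack-based adjacent duplicate removal:
  Read 'a': push. Stack: a
  Read 'c': push. Stack: ac
  Read 'e': push. Stack: ace
  Read 'e': matches stack top 'e' => pop. Stack: ac
  Read 'a': push. Stack: aca
  Read 'd': push. Stack: acad
  Read 'd': matches stack top 'd' => pop. Stack: aca
  Read 'd': push. Stack: acad
  Read 'a': push. Stack: acada
  Read 'd': push. Stack: acadad
Final stack: "acadad" (length 6)

6


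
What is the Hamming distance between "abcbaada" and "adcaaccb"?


Comparing "abcbaada" and "adcaaccb" position by position:
  Position 0: 'a' vs 'a' => same
  Position 1: 'b' vs 'd' => differ
  Position 2: 'c' vs 'c' => same
  Position 3: 'b' vs 'a' => differ
  Position 4: 'a' vs 'a' => same
  Position 5: 'a' vs 'c' => differ
  Position 6: 'd' vs 'c' => differ
  Position 7: 'a' vs 'b' => differ
Total differences (Hamming distance): 5

5


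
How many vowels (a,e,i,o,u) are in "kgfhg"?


Input: kgfhg
Checking each character:
  'k' at position 0: consonant
  'g' at position 1: consonant
  'f' at position 2: consonant
  'h' at position 3: consonant
  'g' at position 4: consonant
Total vowels: 0

0


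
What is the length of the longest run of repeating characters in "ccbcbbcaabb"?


Input: "ccbcbbcaabb"
Scanning for longest run:
  Position 1 ('c'): continues run of 'c', length=2
  Position 2 ('b'): new char, reset run to 1
  Position 3 ('c'): new char, reset run to 1
  Position 4 ('b'): new char, reset run to 1
  Position 5 ('b'): continues run of 'b', length=2
  Position 6 ('c'): new char, reset run to 1
  Position 7 ('a'): new char, reset run to 1
  Position 8 ('a'): continues run of 'a', length=2
  Position 9 ('b'): new char, reset run to 1
  Position 10 ('b'): continues run of 'b', length=2
Longest run: 'c' with length 2

2


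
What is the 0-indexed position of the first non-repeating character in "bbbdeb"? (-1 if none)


Input: bbbdeb
Character frequencies:
  'b': 4
  'd': 1
  'e': 1
Scanning left to right for freq == 1:
  Position 0 ('b'): freq=4, skip
  Position 1 ('b'): freq=4, skip
  Position 2 ('b'): freq=4, skip
  Position 3 ('d'): unique! => answer = 3

3


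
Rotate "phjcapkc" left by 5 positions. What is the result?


Input: "phjcapkc", rotate left by 5
First 5 characters: "phjca"
Remaining characters: "pkc"
Concatenate remaining + first: "pkc" + "phjca" = "pkcphjca"

pkcphjca


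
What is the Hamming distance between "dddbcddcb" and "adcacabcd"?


Comparing "dddbcddcb" and "adcacabcd" position by position:
  Position 0: 'd' vs 'a' => differ
  Position 1: 'd' vs 'd' => same
  Position 2: 'd' vs 'c' => differ
  Position 3: 'b' vs 'a' => differ
  Position 4: 'c' vs 'c' => same
  Position 5: 'd' vs 'a' => differ
  Position 6: 'd' vs 'b' => differ
  Position 7: 'c' vs 'c' => same
  Position 8: 'b' vs 'd' => differ
Total differences (Hamming distance): 6

6


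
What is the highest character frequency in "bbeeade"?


Input: bbeeade
Character counts:
  'a': 1
  'b': 2
  'd': 1
  'e': 3
Maximum frequency: 3

3


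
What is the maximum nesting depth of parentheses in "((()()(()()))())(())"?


Input: "((()()(()()))())(())"
Tracking depth:
  Position 0 '(': depth becomes 1
  Position 1 '(': depth becomes 2
  Position 2 '(': depth becomes 3
  Position 3 ')': depth becomes 2
  Position 4 '(': depth becomes 3
  Position 5 ')': depth becomes 2
  Position 6 '(': depth becomes 3
  Position 7 '(': depth becomes 4
  Position 8 ')': depth becomes 3
  Position 9 '(': depth becomes 4
  Position 10 ')': depth becomes 3
  Position 11 ')': depth becomes 2
  Position 12 ')': depth becomes 1
  Position 13 '(': depth becomes 2
  Position 14 ')': depth becomes 1
  Position 15 ')': depth becomes 0
  Position 16 '(': depth becomes 1
  Position 17 '(': depth becomes 2
  Position 18 ')': depth becomes 1
  Position 19 ')': depth becomes 0
Maximum depth reached: 4

4


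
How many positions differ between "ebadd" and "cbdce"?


Comparing "ebadd" and "cbdce" position by position:
  Position 0: 'e' vs 'c' => DIFFER
  Position 1: 'b' vs 'b' => same
  Position 2: 'a' vs 'd' => DIFFER
  Position 3: 'd' vs 'c' => DIFFER
  Position 4: 'd' vs 'e' => DIFFER
Positions that differ: 4

4


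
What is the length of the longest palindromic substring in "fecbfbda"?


Input: "fecbfbda"
Checking substrings for palindromes:
  [3:6] "bfb" (len 3) => palindrome
Longest palindromic substring: "bfb" with length 3

3


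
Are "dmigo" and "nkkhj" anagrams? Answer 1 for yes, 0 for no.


Strings: "dmigo", "nkkhj"
Sorted first:  dgimo
Sorted second: hjkkn
Differ at position 0: 'd' vs 'h' => not anagrams

0


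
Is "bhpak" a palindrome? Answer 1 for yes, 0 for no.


Input: bhpak
Reversed: kaphb
  Compare pos 0 ('b') with pos 4 ('k'): MISMATCH
  Compare pos 1 ('h') with pos 3 ('a'): MISMATCH
Result: not a palindrome

0


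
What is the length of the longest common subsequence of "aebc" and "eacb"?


LCS of "aebc" and "eacb"
DP table:
           e    a    c    b
      0    0    0    0    0
  a   0    0    1    1    1
  e   0    1    1    1    1
  b   0    1    1    1    2
  c   0    1    1    2    2
LCS length = dp[4][4] = 2

2


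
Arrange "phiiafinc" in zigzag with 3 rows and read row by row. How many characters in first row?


Zigzag "phiiafinc" into 3 rows:
Placing characters:
  'p' => row 0
  'h' => row 1
  'i' => row 2
  'i' => row 1
  'a' => row 0
  'f' => row 1
  'i' => row 2
  'n' => row 1
  'c' => row 0
Rows:
  Row 0: "pac"
  Row 1: "hifn"
  Row 2: "ii"
First row length: 3

3


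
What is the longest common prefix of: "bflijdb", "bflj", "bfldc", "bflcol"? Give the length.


Words: bflijdb, bflj, bfldc, bflcol
  Position 0: all 'b' => match
  Position 1: all 'f' => match
  Position 2: all 'l' => match
  Position 3: ('i', 'j', 'd', 'c') => mismatch, stop
LCP = "bfl" (length 3)

3


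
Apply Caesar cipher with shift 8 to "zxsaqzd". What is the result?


Caesar cipher: shift "zxsaqzd" by 8
  'z' (pos 25) + 8 = pos 7 = 'h'
  'x' (pos 23) + 8 = pos 5 = 'f'
  's' (pos 18) + 8 = pos 0 = 'a'
  'a' (pos 0) + 8 = pos 8 = 'i'
  'q' (pos 16) + 8 = pos 24 = 'y'
  'z' (pos 25) + 8 = pos 7 = 'h'
  'd' (pos 3) + 8 = pos 11 = 'l'
Result: hfaiyhl

hfaiyhl


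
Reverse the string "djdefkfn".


Input: djdefkfn
Reading characters right to left:
  Position 7: 'n'
  Position 6: 'f'
  Position 5: 'k'
  Position 4: 'f'
  Position 3: 'e'
  Position 2: 'd'
  Position 1: 'j'
  Position 0: 'd'
Reversed: nfkfedjd

nfkfedjd


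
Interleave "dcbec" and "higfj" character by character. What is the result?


Interleaving "dcbec" and "higfj":
  Position 0: 'd' from first, 'h' from second => "dh"
  Position 1: 'c' from first, 'i' from second => "ci"
  Position 2: 'b' from first, 'g' from second => "bg"
  Position 3: 'e' from first, 'f' from second => "ef"
  Position 4: 'c' from first, 'j' from second => "cj"
Result: dhcibgefcj

dhcibgefcj


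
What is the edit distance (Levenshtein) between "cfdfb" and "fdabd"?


Computing edit distance: "cfdfb" -> "fdabd"
DP table:
           f    d    a    b    d
      0    1    2    3    4    5
  c   1    1    2    3    4    5
  f   2    1    2    3    4    5
  d   3    2    1    2    3    4
  f   4    3    2    2    3    4
  b   5    4    3    3    2    3
Edit distance = dp[5][5] = 3

3


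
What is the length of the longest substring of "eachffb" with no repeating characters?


Input: "eachffb"
Sliding window (track last position of each char):
  Position 0 ('e'): window [0,0] length 1 -- new best
  Position 1 ('a'): window [0,1] length 2 -- new best
  Position 2 ('c'): window [0,2] length 3 -- new best
  Position 3 ('h'): window [0,3] length 4 -- new best
  Position 4 ('f'): window [0,4] length 5 -- new best
  Position 5 ('f'): repeat (last at 4), move window start to 5
  Position 5 ('f'): window [5,5] length 1
  Position 6 ('b'): window [5,6] length 2
Longest substring with no repeats: "eachf" with length 5

5


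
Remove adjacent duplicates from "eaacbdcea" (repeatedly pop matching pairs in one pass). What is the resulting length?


Input: eaacbdcea
Stack-based adjacent duplicate removal:
  Read 'e': push. Stack: e
  Read 'a': push. Stack: ea
  Read 'a': matches stack top 'a' => pop. Stack: e
  Read 'c': push. Stack: ec
  Read 'b': push. Stack: ecb
  Read 'd': push. Stack: ecbd
  Read 'c': push. Stack: ecbdc
  Read 'e': push. Stack: ecbdce
  Read 'a': push. Stack: ecbdcea
Final stack: "ecbdcea" (length 7)

7


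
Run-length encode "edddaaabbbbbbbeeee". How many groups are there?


Input: edddaaabbbbbbbeeee
Scanning for consecutive runs:
  Group 1: 'e' x 1 (positions 0-0)
  Group 2: 'd' x 3 (positions 1-3)
  Group 3: 'a' x 3 (positions 4-6)
  Group 4: 'b' x 7 (positions 7-13)
  Group 5: 'e' x 4 (positions 14-17)
Total groups: 5

5


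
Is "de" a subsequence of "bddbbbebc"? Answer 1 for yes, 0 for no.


Check if "de" is a subsequence of "bddbbbebc"
Greedy scan:
  Position 0 ('b'): no match needed
  Position 1 ('d'): matches sub[0] = 'd'
  Position 2 ('d'): no match needed
  Position 3 ('b'): no match needed
  Position 4 ('b'): no match needed
  Position 5 ('b'): no match needed
  Position 6 ('e'): matches sub[1] = 'e'
  Position 7 ('b'): no match needed
  Position 8 ('c'): no match needed
All 2 characters matched => is a subsequence

1


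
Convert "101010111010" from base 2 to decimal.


Input: "101010111010" in base 2
Positional expansion:
  Digit '1' (value 1) x 2^11 = 2048
  Digit '0' (value 0) x 2^10 = 0
  Digit '1' (value 1) x 2^9 = 512
  Digit '0' (value 0) x 2^8 = 0
  Digit '1' (value 1) x 2^7 = 128
  Digit '0' (value 0) x 2^6 = 0
  Digit '1' (value 1) x 2^5 = 32
  Digit '1' (value 1) x 2^4 = 16
  Digit '1' (value 1) x 2^3 = 8
  Digit '0' (value 0) x 2^2 = 0
  Digit '1' (value 1) x 2^1 = 2
  Digit '0' (value 0) x 2^0 = 0
Sum = 2746

2746


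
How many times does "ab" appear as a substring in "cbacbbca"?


Searching for "ab" in "cbacbbca"
Scanning each position:
  Position 0: "cb" => no
  Position 1: "ba" => no
  Position 2: "ac" => no
  Position 3: "cb" => no
  Position 4: "bb" => no
  Position 5: "bc" => no
  Position 6: "ca" => no
Total occurrences: 0

0


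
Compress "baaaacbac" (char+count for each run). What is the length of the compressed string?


Input: baaaacbac
Runs:
  'b' x 1 => "b1"
  'a' x 4 => "a4"
  'c' x 1 => "c1"
  'b' x 1 => "b1"
  'a' x 1 => "a1"
  'c' x 1 => "c1"
Compressed: "b1a4c1b1a1c1"
Compressed length: 12

12


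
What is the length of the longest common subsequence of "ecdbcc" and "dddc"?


LCS of "ecdbcc" and "dddc"
DP table:
           d    d    d    c
      0    0    0    0    0
  e   0    0    0    0    0
  c   0    0    0    0    1
  d   0    1    1    1    1
  b   0    1    1    1    1
  c   0    1    1    1    2
  c   0    1    1    1    2
LCS length = dp[6][4] = 2

2


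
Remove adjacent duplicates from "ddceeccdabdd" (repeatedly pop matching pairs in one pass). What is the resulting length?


Input: ddceeccdabdd
Stack-based adjacent duplicate removal:
  Read 'd': push. Stack: d
  Read 'd': matches stack top 'd' => pop. Stack: (empty)
  Read 'c': push. Stack: c
  Read 'e': push. Stack: ce
  Read 'e': matches stack top 'e' => pop. Stack: c
  Read 'c': matches stack top 'c' => pop. Stack: (empty)
  Read 'c': push. Stack: c
  Read 'd': push. Stack: cd
  Read 'a': push. Stack: cda
  Read 'b': push. Stack: cdab
  Read 'd': push. Stack: cdabd
  Read 'd': matches stack top 'd' => pop. Stack: cdab
Final stack: "cdab" (length 4)

4


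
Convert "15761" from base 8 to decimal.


Input: "15761" in base 8
Positional expansion:
  Digit '1' (value 1) x 8^4 = 4096
  Digit '5' (value 5) x 8^3 = 2560
  Digit '7' (value 7) x 8^2 = 448
  Digit '6' (value 6) x 8^1 = 48
  Digit '1' (value 1) x 8^0 = 1
Sum = 7153

7153


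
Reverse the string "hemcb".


Input: hemcb
Reading characters right to left:
  Position 4: 'b'
  Position 3: 'c'
  Position 2: 'm'
  Position 1: 'e'
  Position 0: 'h'
Reversed: bcmeh

bcmeh


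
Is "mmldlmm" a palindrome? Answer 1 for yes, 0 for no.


Input: mmldlmm
Reversed: mmldlmm
  Compare pos 0 ('m') with pos 6 ('m'): match
  Compare pos 1 ('m') with pos 5 ('m'): match
  Compare pos 2 ('l') with pos 4 ('l'): match
Result: palindrome

1


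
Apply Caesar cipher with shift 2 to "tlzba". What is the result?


Caesar cipher: shift "tlzba" by 2
  't' (pos 19) + 2 = pos 21 = 'v'
  'l' (pos 11) + 2 = pos 13 = 'n'
  'z' (pos 25) + 2 = pos 1 = 'b'
  'b' (pos 1) + 2 = pos 3 = 'd'
  'a' (pos 0) + 2 = pos 2 = 'c'
Result: vnbdc

vnbdc


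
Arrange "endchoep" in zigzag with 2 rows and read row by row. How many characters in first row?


Zigzag "endchoep" into 2 rows:
Placing characters:
  'e' => row 0
  'n' => row 1
  'd' => row 0
  'c' => row 1
  'h' => row 0
  'o' => row 1
  'e' => row 0
  'p' => row 1
Rows:
  Row 0: "edhe"
  Row 1: "ncop"
First row length: 4

4


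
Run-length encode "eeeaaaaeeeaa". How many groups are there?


Input: eeeaaaaeeeaa
Scanning for consecutive runs:
  Group 1: 'e' x 3 (positions 0-2)
  Group 2: 'a' x 4 (positions 3-6)
  Group 3: 'e' x 3 (positions 7-9)
  Group 4: 'a' x 2 (positions 10-11)
Total groups: 4

4


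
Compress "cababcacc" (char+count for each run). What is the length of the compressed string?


Input: cababcacc
Runs:
  'c' x 1 => "c1"
  'a' x 1 => "a1"
  'b' x 1 => "b1"
  'a' x 1 => "a1"
  'b' x 1 => "b1"
  'c' x 1 => "c1"
  'a' x 1 => "a1"
  'c' x 2 => "c2"
Compressed: "c1a1b1a1b1c1a1c2"
Compressed length: 16

16


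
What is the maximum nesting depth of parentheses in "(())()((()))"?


Input: "(())()((()))"
Tracking depth:
  Position 0 '(': depth becomes 1
  Position 1 '(': depth becomes 2
  Position 2 ')': depth becomes 1
  Position 3 ')': depth becomes 0
  Position 4 '(': depth becomes 1
  Position 5 ')': depth becomes 0
  Position 6 '(': depth becomes 1
  Position 7 '(': depth becomes 2
  Position 8 '(': depth becomes 3
  Position 9 ')': depth becomes 2
  Position 10 ')': depth becomes 1
  Position 11 ')': depth becomes 0
Maximum depth reached: 3

3


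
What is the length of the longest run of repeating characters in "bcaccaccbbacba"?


Input: "bcaccaccbbacba"
Scanning for longest run:
  Position 1 ('c'): new char, reset run to 1
  Position 2 ('a'): new char, reset run to 1
  Position 3 ('c'): new char, reset run to 1
  Position 4 ('c'): continues run of 'c', length=2
  Position 5 ('a'): new char, reset run to 1
  Position 6 ('c'): new char, reset run to 1
  Position 7 ('c'): continues run of 'c', length=2
  Position 8 ('b'): new char, reset run to 1
  Position 9 ('b'): continues run of 'b', length=2
  Position 10 ('a'): new char, reset run to 1
  Position 11 ('c'): new char, reset run to 1
  Position 12 ('b'): new char, reset run to 1
  Position 13 ('a'): new char, reset run to 1
Longest run: 'c' with length 2

2


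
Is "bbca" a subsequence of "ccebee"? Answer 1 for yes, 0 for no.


Check if "bbca" is a subsequence of "ccebee"
Greedy scan:
  Position 0 ('c'): no match needed
  Position 1 ('c'): no match needed
  Position 2 ('e'): no match needed
  Position 3 ('b'): matches sub[0] = 'b'
  Position 4 ('e'): no match needed
  Position 5 ('e'): no match needed
Only matched 1/4 characters => not a subsequence

0


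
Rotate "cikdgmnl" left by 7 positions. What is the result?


Input: "cikdgmnl", rotate left by 7
First 7 characters: "cikdgmn"
Remaining characters: "l"
Concatenate remaining + first: "l" + "cikdgmn" = "lcikdgmn"

lcikdgmn


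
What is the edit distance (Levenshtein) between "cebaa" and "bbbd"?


Computing edit distance: "cebaa" -> "bbbd"
DP table:
           b    b    b    d
      0    1    2    3    4
  c   1    1    2    3    4
  e   2    2    2    3    4
  b   3    2    2    2    3
  a   4    3    3    3    3
  a   5    4    4    4    4
Edit distance = dp[5][4] = 4

4


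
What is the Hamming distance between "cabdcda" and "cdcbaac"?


Comparing "cabdcda" and "cdcbaac" position by position:
  Position 0: 'c' vs 'c' => same
  Position 1: 'a' vs 'd' => differ
  Position 2: 'b' vs 'c' => differ
  Position 3: 'd' vs 'b' => differ
  Position 4: 'c' vs 'a' => differ
  Position 5: 'd' vs 'a' => differ
  Position 6: 'a' vs 'c' => differ
Total differences (Hamming distance): 6

6


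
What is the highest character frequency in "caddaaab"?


Input: caddaaab
Character counts:
  'a': 4
  'b': 1
  'c': 1
  'd': 2
Maximum frequency: 4

4


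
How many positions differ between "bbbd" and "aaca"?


Comparing "bbbd" and "aaca" position by position:
  Position 0: 'b' vs 'a' => DIFFER
  Position 1: 'b' vs 'a' => DIFFER
  Position 2: 'b' vs 'c' => DIFFER
  Position 3: 'd' vs 'a' => DIFFER
Positions that differ: 4

4


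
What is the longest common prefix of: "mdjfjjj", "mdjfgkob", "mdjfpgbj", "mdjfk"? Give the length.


Words: mdjfjjj, mdjfgkob, mdjfpgbj, mdjfk
  Position 0: all 'm' => match
  Position 1: all 'd' => match
  Position 2: all 'j' => match
  Position 3: all 'f' => match
  Position 4: ('j', 'g', 'p', 'k') => mismatch, stop
LCP = "mdjf" (length 4)

4


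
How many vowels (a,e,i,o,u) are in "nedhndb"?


Input: nedhndb
Checking each character:
  'n' at position 0: consonant
  'e' at position 1: vowel (running total: 1)
  'd' at position 2: consonant
  'h' at position 3: consonant
  'n' at position 4: consonant
  'd' at position 5: consonant
  'b' at position 6: consonant
Total vowels: 1

1


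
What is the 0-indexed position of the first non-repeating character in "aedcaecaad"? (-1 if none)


Input: aedcaecaad
Character frequencies:
  'a': 4
  'c': 2
  'd': 2
  'e': 2
Scanning left to right for freq == 1:
  Position 0 ('a'): freq=4, skip
  Position 1 ('e'): freq=2, skip
  Position 2 ('d'): freq=2, skip
  Position 3 ('c'): freq=2, skip
  Position 4 ('a'): freq=4, skip
  Position 5 ('e'): freq=2, skip
  Position 6 ('c'): freq=2, skip
  Position 7 ('a'): freq=4, skip
  Position 8 ('a'): freq=4, skip
  Position 9 ('d'): freq=2, skip
  No unique character found => answer = -1

-1


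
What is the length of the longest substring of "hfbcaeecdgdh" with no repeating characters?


Input: "hfbcaeecdgdh"
Sliding window (track last position of each char):
  Position 0 ('h'): window [0,0] length 1 -- new best
  Position 1 ('f'): window [0,1] length 2 -- new best
  Position 2 ('b'): window [0,2] length 3 -- new best
  Position 3 ('c'): window [0,3] length 4 -- new best
  Position 4 ('a'): window [0,4] length 5 -- new best
  Position 5 ('e'): window [0,5] length 6 -- new best
  Position 6 ('e'): repeat (last at 5), move window start to 6
  Position 6 ('e'): window [6,6] length 1
  Position 7 ('c'): window [6,7] length 2
  Position 8 ('d'): window [6,8] length 3
  Position 9 ('g'): window [6,9] length 4
  Position 10 ('d'): repeat (last at 8), move window start to 9
  Position 10 ('d'): window [9,10] length 2
  Position 11 ('h'): window [9,11] length 3
Longest substring with no repeats: "hfbcae" with length 6

6


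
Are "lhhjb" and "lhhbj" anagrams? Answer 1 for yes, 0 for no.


Strings: "lhhjb", "lhhbj"
Sorted first:  bhhjl
Sorted second: bhhjl
Sorted forms match => anagrams

1


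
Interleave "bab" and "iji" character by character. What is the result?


Interleaving "bab" and "iji":
  Position 0: 'b' from first, 'i' from second => "bi"
  Position 1: 'a' from first, 'j' from second => "aj"
  Position 2: 'b' from first, 'i' from second => "bi"
Result: biajbi

biajbi


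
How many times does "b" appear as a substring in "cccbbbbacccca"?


Searching for "b" in "cccbbbbacccca"
Scanning each position:
  Position 0: "c" => no
  Position 1: "c" => no
  Position 2: "c" => no
  Position 3: "b" => MATCH
  Position 4: "b" => MATCH
  Position 5: "b" => MATCH
  Position 6: "b" => MATCH
  Position 7: "a" => no
  Position 8: "c" => no
  Position 9: "c" => no
  Position 10: "c" => no
  Position 11: "c" => no
  Position 12: "a" => no
Total occurrences: 4

4


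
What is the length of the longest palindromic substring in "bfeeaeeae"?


Input: "bfeeaeeae"
Checking substrings for palindromes:
  [3:9] "eaeeae" (len 6) => palindrome
  [2:7] "eeaee" (len 5) => palindrome
  [4:8] "aeea" (len 4) => palindrome
  [3:6] "eae" (len 3) => palindrome
  [6:9] "eae" (len 3) => palindrome
  [2:4] "ee" (len 2) => palindrome
Longest palindromic substring: "eaeeae" with length 6

6


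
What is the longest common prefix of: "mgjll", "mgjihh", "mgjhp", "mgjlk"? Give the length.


Words: mgjll, mgjihh, mgjhp, mgjlk
  Position 0: all 'm' => match
  Position 1: all 'g' => match
  Position 2: all 'j' => match
  Position 3: ('l', 'i', 'h', 'l') => mismatch, stop
LCP = "mgj" (length 3)

3


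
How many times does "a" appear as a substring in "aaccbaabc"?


Searching for "a" in "aaccbaabc"
Scanning each position:
  Position 0: "a" => MATCH
  Position 1: "a" => MATCH
  Position 2: "c" => no
  Position 3: "c" => no
  Position 4: "b" => no
  Position 5: "a" => MATCH
  Position 6: "a" => MATCH
  Position 7: "b" => no
  Position 8: "c" => no
Total occurrences: 4

4


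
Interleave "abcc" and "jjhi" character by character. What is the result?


Interleaving "abcc" and "jjhi":
  Position 0: 'a' from first, 'j' from second => "aj"
  Position 1: 'b' from first, 'j' from second => "bj"
  Position 2: 'c' from first, 'h' from second => "ch"
  Position 3: 'c' from first, 'i' from second => "ci"
Result: ajbjchci

ajbjchci


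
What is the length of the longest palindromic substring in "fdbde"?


Input: "fdbde"
Checking substrings for palindromes:
  [1:4] "dbd" (len 3) => palindrome
Longest palindromic substring: "dbd" with length 3

3


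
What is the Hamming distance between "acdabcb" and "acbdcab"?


Comparing "acdabcb" and "acbdcab" position by position:
  Position 0: 'a' vs 'a' => same
  Position 1: 'c' vs 'c' => same
  Position 2: 'd' vs 'b' => differ
  Position 3: 'a' vs 'd' => differ
  Position 4: 'b' vs 'c' => differ
  Position 5: 'c' vs 'a' => differ
  Position 6: 'b' vs 'b' => same
Total differences (Hamming distance): 4

4


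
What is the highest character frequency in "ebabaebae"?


Input: ebabaebae
Character counts:
  'a': 3
  'b': 3
  'e': 3
Maximum frequency: 3

3


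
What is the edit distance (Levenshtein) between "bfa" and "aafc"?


Computing edit distance: "bfa" -> "aafc"
DP table:
           a    a    f    c
      0    1    2    3    4
  b   1    1    2    3    4
  f   2    2    2    2    3
  a   3    2    2    3    3
Edit distance = dp[3][4] = 3

3


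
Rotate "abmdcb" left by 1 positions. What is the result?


Input: "abmdcb", rotate left by 1
First 1 characters: "a"
Remaining characters: "bmdcb"
Concatenate remaining + first: "bmdcb" + "a" = "bmdcba"

bmdcba


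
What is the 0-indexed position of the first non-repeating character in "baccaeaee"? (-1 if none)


Input: baccaeaee
Character frequencies:
  'a': 3
  'b': 1
  'c': 2
  'e': 3
Scanning left to right for freq == 1:
  Position 0 ('b'): unique! => answer = 0

0


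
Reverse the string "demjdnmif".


Input: demjdnmif
Reading characters right to left:
  Position 8: 'f'
  Position 7: 'i'
  Position 6: 'm'
  Position 5: 'n'
  Position 4: 'd'
  Position 3: 'j'
  Position 2: 'm'
  Position 1: 'e'
  Position 0: 'd'
Reversed: fimndjmed

fimndjmed


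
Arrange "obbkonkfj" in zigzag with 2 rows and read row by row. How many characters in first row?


Zigzag "obbkonkfj" into 2 rows:
Placing characters:
  'o' => row 0
  'b' => row 1
  'b' => row 0
  'k' => row 1
  'o' => row 0
  'n' => row 1
  'k' => row 0
  'f' => row 1
  'j' => row 0
Rows:
  Row 0: "obokj"
  Row 1: "bknf"
First row length: 5

5


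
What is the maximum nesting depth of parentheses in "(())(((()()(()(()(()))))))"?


Input: "(())(((()()(()(()(()))))))"
Tracking depth:
  Position 0 '(': depth becomes 1
  Position 1 '(': depth becomes 2
  Position 2 ')': depth becomes 1
  Position 3 ')': depth becomes 0
  Position 4 '(': depth becomes 1
  Position 5 '(': depth becomes 2
  Position 6 '(': depth becomes 3
  Position 7 '(': depth becomes 4
  Position 8 ')': depth becomes 3
  Position 9 '(': depth becomes 4
  Position 10 ')': depth becomes 3
  Position 11 '(': depth becomes 4
  Position 12 '(': depth becomes 5
  Position 13 ')': depth becomes 4
  Position 14 '(': depth becomes 5
  Position 15 '(': depth becomes 6
  Position 16 ')': depth becomes 5
  Position 17 '(': depth becomes 6
  Position 18 '(': depth becomes 7
  Position 19 ')': depth becomes 6
  Position 20 ')': depth becomes 5
  Position 21 ')': depth becomes 4
  Position 22 ')': depth becomes 3
  Position 23 ')': depth becomes 2
  Position 24 ')': depth becomes 1
  Position 25 ')': depth becomes 0
Maximum depth reached: 7

7


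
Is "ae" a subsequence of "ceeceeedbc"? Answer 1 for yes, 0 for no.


Check if "ae" is a subsequence of "ceeceeedbc"
Greedy scan:
  Position 0 ('c'): no match needed
  Position 1 ('e'): no match needed
  Position 2 ('e'): no match needed
  Position 3 ('c'): no match needed
  Position 4 ('e'): no match needed
  Position 5 ('e'): no match needed
  Position 6 ('e'): no match needed
  Position 7 ('d'): no match needed
  Position 8 ('b'): no match needed
  Position 9 ('c'): no match needed
Only matched 0/2 characters => not a subsequence

0


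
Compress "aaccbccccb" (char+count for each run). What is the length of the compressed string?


Input: aaccbccccb
Runs:
  'a' x 2 => "a2"
  'c' x 2 => "c2"
  'b' x 1 => "b1"
  'c' x 4 => "c4"
  'b' x 1 => "b1"
Compressed: "a2c2b1c4b1"
Compressed length: 10

10


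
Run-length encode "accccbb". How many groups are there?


Input: accccbb
Scanning for consecutive runs:
  Group 1: 'a' x 1 (positions 0-0)
  Group 2: 'c' x 4 (positions 1-4)
  Group 3: 'b' x 2 (positions 5-6)
Total groups: 3

3


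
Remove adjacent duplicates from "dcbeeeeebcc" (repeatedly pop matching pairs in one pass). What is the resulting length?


Input: dcbeeeeebcc
Stack-based adjacent duplicate removal:
  Read 'd': push. Stack: d
  Read 'c': push. Stack: dc
  Read 'b': push. Stack: dcb
  Read 'e': push. Stack: dcbe
  Read 'e': matches stack top 'e' => pop. Stack: dcb
  Read 'e': push. Stack: dcbe
  Read 'e': matches stack top 'e' => pop. Stack: dcb
  Read 'e': push. Stack: dcbe
  Read 'b': push. Stack: dcbeb
  Read 'c': push. Stack: dcbebc
  Read 'c': matches stack top 'c' => pop. Stack: dcbeb
Final stack: "dcbeb" (length 5)

5


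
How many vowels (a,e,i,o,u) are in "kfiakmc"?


Input: kfiakmc
Checking each character:
  'k' at position 0: consonant
  'f' at position 1: consonant
  'i' at position 2: vowel (running total: 1)
  'a' at position 3: vowel (running total: 2)
  'k' at position 4: consonant
  'm' at position 5: consonant
  'c' at position 6: consonant
Total vowels: 2

2


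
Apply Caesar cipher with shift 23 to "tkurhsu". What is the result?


Caesar cipher: shift "tkurhsu" by 23
  't' (pos 19) + 23 = pos 16 = 'q'
  'k' (pos 10) + 23 = pos 7 = 'h'
  'u' (pos 20) + 23 = pos 17 = 'r'
  'r' (pos 17) + 23 = pos 14 = 'o'
  'h' (pos 7) + 23 = pos 4 = 'e'
  's' (pos 18) + 23 = pos 15 = 'p'
  'u' (pos 20) + 23 = pos 17 = 'r'
Result: qhroepr

qhroepr


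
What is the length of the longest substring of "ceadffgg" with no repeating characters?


Input: "ceadffgg"
Sliding window (track last position of each char):
  Position 0 ('c'): window [0,0] length 1 -- new best
  Position 1 ('e'): window [0,1] length 2 -- new best
  Position 2 ('a'): window [0,2] length 3 -- new best
  Position 3 ('d'): window [0,3] length 4 -- new best
  Position 4 ('f'): window [0,4] length 5 -- new best
  Position 5 ('f'): repeat (last at 4), move window start to 5
  Position 5 ('f'): window [5,5] length 1
  Position 6 ('g'): window [5,6] length 2
  Position 7 ('g'): repeat (last at 6), move window start to 7
  Position 7 ('g'): window [7,7] length 1
Longest substring with no repeats: "ceadf" with length 5

5


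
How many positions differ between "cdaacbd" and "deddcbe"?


Comparing "cdaacbd" and "deddcbe" position by position:
  Position 0: 'c' vs 'd' => DIFFER
  Position 1: 'd' vs 'e' => DIFFER
  Position 2: 'a' vs 'd' => DIFFER
  Position 3: 'a' vs 'd' => DIFFER
  Position 4: 'c' vs 'c' => same
  Position 5: 'b' vs 'b' => same
  Position 6: 'd' vs 'e' => DIFFER
Positions that differ: 5

5


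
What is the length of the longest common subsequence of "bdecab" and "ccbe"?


LCS of "bdecab" and "ccbe"
DP table:
           c    c    b    e
      0    0    0    0    0
  b   0    0    0    1    1
  d   0    0    0    1    1
  e   0    0    0    1    2
  c   0    1    1    1    2
  a   0    1    1    1    2
  b   0    1    1    2    2
LCS length = dp[6][4] = 2

2


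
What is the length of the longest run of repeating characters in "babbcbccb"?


Input: "babbcbccb"
Scanning for longest run:
  Position 1 ('a'): new char, reset run to 1
  Position 2 ('b'): new char, reset run to 1
  Position 3 ('b'): continues run of 'b', length=2
  Position 4 ('c'): new char, reset run to 1
  Position 5 ('b'): new char, reset run to 1
  Position 6 ('c'): new char, reset run to 1
  Position 7 ('c'): continues run of 'c', length=2
  Position 8 ('b'): new char, reset run to 1
Longest run: 'b' with length 2

2


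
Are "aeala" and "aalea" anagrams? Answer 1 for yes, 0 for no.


Strings: "aeala", "aalea"
Sorted first:  aaael
Sorted second: aaael
Sorted forms match => anagrams

1


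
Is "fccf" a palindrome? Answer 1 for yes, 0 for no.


Input: fccf
Reversed: fccf
  Compare pos 0 ('f') with pos 3 ('f'): match
  Compare pos 1 ('c') with pos 2 ('c'): match
Result: palindrome

1


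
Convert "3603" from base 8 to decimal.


Input: "3603" in base 8
Positional expansion:
  Digit '3' (value 3) x 8^3 = 1536
  Digit '6' (value 6) x 8^2 = 384
  Digit '0' (value 0) x 8^1 = 0
  Digit '3' (value 3) x 8^0 = 3
Sum = 1923

1923


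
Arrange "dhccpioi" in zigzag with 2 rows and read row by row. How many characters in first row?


Zigzag "dhccpioi" into 2 rows:
Placing characters:
  'd' => row 0
  'h' => row 1
  'c' => row 0
  'c' => row 1
  'p' => row 0
  'i' => row 1
  'o' => row 0
  'i' => row 1
Rows:
  Row 0: "dcpo"
  Row 1: "hcii"
First row length: 4

4


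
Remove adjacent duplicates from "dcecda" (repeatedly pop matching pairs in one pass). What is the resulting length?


Input: dcecda
Stack-based adjacent duplicate removal:
  Read 'd': push. Stack: d
  Read 'c': push. Stack: dc
  Read 'e': push. Stack: dce
  Read 'c': push. Stack: dcec
  Read 'd': push. Stack: dcecd
  Read 'a': push. Stack: dcecda
Final stack: "dcecda" (length 6)

6


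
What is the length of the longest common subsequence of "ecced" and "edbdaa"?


LCS of "ecced" and "edbdaa"
DP table:
           e    d    b    d    a    a
      0    0    0    0    0    0    0
  e   0    1    1    1    1    1    1
  c   0    1    1    1    1    1    1
  c   0    1    1    1    1    1    1
  e   0    1    1    1    1    1    1
  d   0    1    2    2    2    2    2
LCS length = dp[5][6] = 2

2


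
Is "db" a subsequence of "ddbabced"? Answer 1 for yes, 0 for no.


Check if "db" is a subsequence of "ddbabced"
Greedy scan:
  Position 0 ('d'): matches sub[0] = 'd'
  Position 1 ('d'): no match needed
  Position 2 ('b'): matches sub[1] = 'b'
  Position 3 ('a'): no match needed
  Position 4 ('b'): no match needed
  Position 5 ('c'): no match needed
  Position 6 ('e'): no match needed
  Position 7 ('d'): no match needed
All 2 characters matched => is a subsequence

1


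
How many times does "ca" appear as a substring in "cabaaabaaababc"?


Searching for "ca" in "cabaaabaaababc"
Scanning each position:
  Position 0: "ca" => MATCH
  Position 1: "ab" => no
  Position 2: "ba" => no
  Position 3: "aa" => no
  Position 4: "aa" => no
  Position 5: "ab" => no
  Position 6: "ba" => no
  Position 7: "aa" => no
  Position 8: "aa" => no
  Position 9: "ab" => no
  Position 10: "ba" => no
  Position 11: "ab" => no
  Position 12: "bc" => no
Total occurrences: 1

1


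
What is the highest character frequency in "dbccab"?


Input: dbccab
Character counts:
  'a': 1
  'b': 2
  'c': 2
  'd': 1
Maximum frequency: 2

2


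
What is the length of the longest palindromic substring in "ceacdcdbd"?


Input: "ceacdcdbd"
Checking substrings for palindromes:
  [3:6] "cdc" (len 3) => palindrome
  [4:7] "dcd" (len 3) => palindrome
  [6:9] "dbd" (len 3) => palindrome
Longest palindromic substring: "cdc" with length 3

3


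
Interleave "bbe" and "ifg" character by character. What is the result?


Interleaving "bbe" and "ifg":
  Position 0: 'b' from first, 'i' from second => "bi"
  Position 1: 'b' from first, 'f' from second => "bf"
  Position 2: 'e' from first, 'g' from second => "eg"
Result: bibfeg

bibfeg


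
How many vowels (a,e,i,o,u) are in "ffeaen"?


Input: ffeaen
Checking each character:
  'f' at position 0: consonant
  'f' at position 1: consonant
  'e' at position 2: vowel (running total: 1)
  'a' at position 3: vowel (running total: 2)
  'e' at position 4: vowel (running total: 3)
  'n' at position 5: consonant
Total vowels: 3

3


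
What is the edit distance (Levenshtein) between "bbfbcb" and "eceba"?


Computing edit distance: "bbfbcb" -> "eceba"
DP table:
           e    c    e    b    a
      0    1    2    3    4    5
  b   1    1    2    3    3    4
  b   2    2    2    3    3    4
  f   3    3    3    3    4    4
  b   4    4    4    4    3    4
  c   5    5    4    5    4    4
  b   6    6    5    5    5    5
Edit distance = dp[6][5] = 5

5


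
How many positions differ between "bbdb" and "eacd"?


Comparing "bbdb" and "eacd" position by position:
  Position 0: 'b' vs 'e' => DIFFER
  Position 1: 'b' vs 'a' => DIFFER
  Position 2: 'd' vs 'c' => DIFFER
  Position 3: 'b' vs 'd' => DIFFER
Positions that differ: 4

4


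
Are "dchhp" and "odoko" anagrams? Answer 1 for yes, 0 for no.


Strings: "dchhp", "odoko"
Sorted first:  cdhhp
Sorted second: dkooo
Differ at position 0: 'c' vs 'd' => not anagrams

0


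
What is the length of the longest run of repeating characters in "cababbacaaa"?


Input: "cababbacaaa"
Scanning for longest run:
  Position 1 ('a'): new char, reset run to 1
  Position 2 ('b'): new char, reset run to 1
  Position 3 ('a'): new char, reset run to 1
  Position 4 ('b'): new char, reset run to 1
  Position 5 ('b'): continues run of 'b', length=2
  Position 6 ('a'): new char, reset run to 1
  Position 7 ('c'): new char, reset run to 1
  Position 8 ('a'): new char, reset run to 1
  Position 9 ('a'): continues run of 'a', length=2
  Position 10 ('a'): continues run of 'a', length=3
Longest run: 'a' with length 3

3


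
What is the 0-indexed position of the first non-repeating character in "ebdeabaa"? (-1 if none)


Input: ebdeabaa
Character frequencies:
  'a': 3
  'b': 2
  'd': 1
  'e': 2
Scanning left to right for freq == 1:
  Position 0 ('e'): freq=2, skip
  Position 1 ('b'): freq=2, skip
  Position 2 ('d'): unique! => answer = 2

2
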